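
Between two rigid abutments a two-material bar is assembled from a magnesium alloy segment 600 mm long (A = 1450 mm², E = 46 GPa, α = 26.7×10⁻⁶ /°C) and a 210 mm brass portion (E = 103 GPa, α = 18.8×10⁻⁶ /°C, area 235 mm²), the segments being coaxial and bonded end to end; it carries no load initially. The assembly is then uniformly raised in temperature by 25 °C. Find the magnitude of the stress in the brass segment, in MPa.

σ ≈ 120 MPa (compressive)

Free thermal expansion of the whole bar: Σ αᵢΔT Lᵢ = 26.7×10⁻⁶×25×600 + 18.8×10⁻⁶×25×210 = 0.4992 mm.
Since the ends are fixed, an axial force P builds up, equal in every segment, with P · Σ Lᵢ/(AᵢEᵢ) = δ_free.
The series flexibility is Σ Lᵢ/(AᵢEᵢ) = 600/(1450×46×10³) + 210/(235×103×10³) = 1.767×10⁻⁵ mm/N.
So P = 0.4992 / 1.767×10⁻⁵ = 28.25 kN, compressive.
σ_{brass} = P / A = 28250 / 235 = 120.2 MPa.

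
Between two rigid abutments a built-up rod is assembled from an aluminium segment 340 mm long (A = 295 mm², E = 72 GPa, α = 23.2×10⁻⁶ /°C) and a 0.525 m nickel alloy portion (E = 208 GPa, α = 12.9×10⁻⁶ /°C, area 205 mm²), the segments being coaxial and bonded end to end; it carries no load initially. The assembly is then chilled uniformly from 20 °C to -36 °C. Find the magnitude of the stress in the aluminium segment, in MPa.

σ ≈ 98.3 MPa (tensile)

Free thermal contraction of the whole bar: Σ αᵢΔT Lᵢ = 23.2×10⁻⁶×56×340 + 12.9×10⁻⁶×56×525 = 0.821 mm.
Since the ends are fixed, an axial force P builds up, equal in every segment, with P · Σ Lᵢ/(AᵢEᵢ) = δ_free.
The series flexibility is Σ Lᵢ/(AᵢEᵢ) = 340/(295×72×10³) + 525/(205×208×10³) = 2.832×10⁻⁵ mm/N.
So P = 0.821 / 2.832×10⁻⁵ = 28.99 kN, tensile.
σ_{aluminium} = P / A = 28990 / 295 = 98.27 MPa.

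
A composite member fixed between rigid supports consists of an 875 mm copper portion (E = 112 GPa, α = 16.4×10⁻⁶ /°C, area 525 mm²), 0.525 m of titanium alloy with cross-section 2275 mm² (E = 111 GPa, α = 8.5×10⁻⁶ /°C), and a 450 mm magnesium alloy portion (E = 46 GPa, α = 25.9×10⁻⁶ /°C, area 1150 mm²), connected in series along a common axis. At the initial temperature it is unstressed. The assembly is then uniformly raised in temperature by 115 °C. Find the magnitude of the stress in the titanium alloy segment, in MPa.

σ ≈ 60.5 MPa (compressive)

If the supports were absent, the total length change would be Σ αᵢΔT Lᵢ = 16.4×10⁻⁶×115×875 + 8.5×10⁻⁶×115×525 + 25.9×10⁻⁶×115×450 = 3.504 mm.
The rigid supports impose zero overall length change; the single axial force P common to all segments must satisfy P Σ Lᵢ/(AᵢEᵢ) = δ_free.
The series flexibility is Σ Lᵢ/(AᵢEᵢ) = 875/(525×112×10³) + 525/(2275×111×10³) + 450/(1150×46×10³) = 2.547×10⁻⁵ mm/N.
So P = 3.504 / 2.547×10⁻⁵ = 137.6 kN, compressive.
σ_{titanium alloy} = P / A = 137600 / 2275 = 60.48 MPa.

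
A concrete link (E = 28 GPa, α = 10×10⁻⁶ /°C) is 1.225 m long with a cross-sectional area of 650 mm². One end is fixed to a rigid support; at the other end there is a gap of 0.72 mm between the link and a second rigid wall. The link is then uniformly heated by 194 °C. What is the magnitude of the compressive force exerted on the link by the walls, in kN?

P ≈ 24.6 kN

Unrestrained expansion: δ_free = αΔT L = 10×10⁻⁶ × 194 × 1225 = 2.377 mm.
The gap closes (δ_free > 0.72 mm) and the wall then resists a further 2.377 − 0.72 = 1.657 mm of expansion.
Compatibility: PL/(AE) = 1.657 mm, so σ = P/A = E × (1.657/1225) = 37.86 MPa.
P = σA = 37.86 × 650 = 24.61 kN.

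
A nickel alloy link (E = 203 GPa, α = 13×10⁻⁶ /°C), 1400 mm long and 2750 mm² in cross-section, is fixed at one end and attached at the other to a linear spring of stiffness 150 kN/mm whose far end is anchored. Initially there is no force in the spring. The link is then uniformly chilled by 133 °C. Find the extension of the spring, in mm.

δ ≈ 1.76 mm

The unrestrained thermal change is αΔT L = 13×10⁻⁶ × 133 × 1400 = 2.421 mm.
Let P be the tensile force in the spring. The link extends elastically by PL/(AE) and the spring stretches by P/k; together these equal δ_free.
P [ L/(AE) + 1/k ] = δ_free → P [ 1400/(2750×203×10³) + 1/(150×10³) ] = 2.421.
P = 2.421 / 9.175×10⁻⁶ = 263800 N.
Spring extension = P/k = 263800/(150×10³) = 1.759 mm.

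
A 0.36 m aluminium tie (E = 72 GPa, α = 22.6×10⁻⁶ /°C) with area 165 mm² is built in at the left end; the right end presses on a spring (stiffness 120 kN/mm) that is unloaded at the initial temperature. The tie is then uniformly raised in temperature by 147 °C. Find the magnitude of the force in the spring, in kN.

P ≈ 31 kN

If the spring were absent the tie would lengthen by αΔT L = 22.6×10⁻⁶ × 147 × 360 = 1.196 mm.
With a force P in the spring, the elastic change of the tie is PL/(AE) and that of the spring is P/k; compatibility requires their sum to equal δ_free.
So P = δ_free / [L/(AE) + 1/k] = 1.196 / [ 360/(165×72×10³) + 1/(120×10³) ].
P = 1.196 / 3.864×10⁻⁵ = 30960 N.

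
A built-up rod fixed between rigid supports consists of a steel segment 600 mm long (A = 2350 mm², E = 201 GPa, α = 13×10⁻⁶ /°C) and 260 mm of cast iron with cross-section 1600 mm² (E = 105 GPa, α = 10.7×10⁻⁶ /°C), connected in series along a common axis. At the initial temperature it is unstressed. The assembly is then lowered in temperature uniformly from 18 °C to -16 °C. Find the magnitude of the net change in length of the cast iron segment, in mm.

Free thermal contraction of the whole bar: Σ αᵢΔT Lᵢ = 13×10⁻⁶×34×600 + 10.7×10⁻⁶×34×260 = 0.3598 mm.
Since the ends are fixed, an axial force P builds up, equal in every segment, with P · Σ Lᵢ/(AᵢEᵢ) = δ_free.
The series flexibility is Σ Lᵢ/(AᵢEᵢ) = 600/(2350×201×10³) + 260/(1600×105×10³) = 2.818×10⁻⁶ mm/N.
So P = 0.3598 / 2.818×10⁻⁶ = 127.7 kN, tensile.
For the cast iron segment, free thermal change = 10.7×10⁻⁶×34×260 = 0.09459 mm and elastic change from P = 127700×260/(1600×105×10³) = 0.1976 mm; these oppose, so the net change is 0.103 mm (segment lengthens).

|ΔL| ≈ 0.103 mm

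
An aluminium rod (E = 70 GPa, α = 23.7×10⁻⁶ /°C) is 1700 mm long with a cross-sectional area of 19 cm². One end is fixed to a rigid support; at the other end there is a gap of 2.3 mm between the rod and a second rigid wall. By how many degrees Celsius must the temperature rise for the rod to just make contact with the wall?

Contact occurs when the free expansion equals the gap: αΔT L = 2.3 mm.
So ΔT = g/(αL) = 2.3/(23.7×10⁻⁶ × 1700) = 57.09 °C.

ΔT ≈ 57.1 °C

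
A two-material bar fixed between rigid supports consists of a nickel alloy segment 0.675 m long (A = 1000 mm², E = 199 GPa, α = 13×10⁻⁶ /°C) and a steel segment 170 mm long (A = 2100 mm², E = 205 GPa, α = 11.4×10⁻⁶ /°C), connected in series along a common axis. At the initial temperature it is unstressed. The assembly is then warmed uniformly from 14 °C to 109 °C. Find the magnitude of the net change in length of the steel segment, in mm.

|ΔL| ≈ 0.078 mm

With the walls removed the bar would change length by δ_free = Σ αᵢΔT Lᵢ = 13×10⁻⁶×95×675 + 11.4×10⁻⁶×95×170 = 1.018 mm.
Since the ends are fixed, an axial force P builds up, equal in every segment, with P · Σ Lᵢ/(AᵢEᵢ) = δ_free.
Σ Lᵢ/(AᵢEᵢ) = 675/(1000×199×10³) + 170/(2100×205×10³) = 3.787×10⁻⁶ mm/N.
P = 1.018 / 3.787×10⁻⁶ = 268800 N = 268.8 kN, compressive.
For the steel segment, free thermal change = 11.4×10⁻⁶×95×170 = 0.1841 mm and elastic change from P = 268800×170/(2100×205×10³) = 0.1061 mm; these oppose, so the net change is 0.078 mm (segment lengthens).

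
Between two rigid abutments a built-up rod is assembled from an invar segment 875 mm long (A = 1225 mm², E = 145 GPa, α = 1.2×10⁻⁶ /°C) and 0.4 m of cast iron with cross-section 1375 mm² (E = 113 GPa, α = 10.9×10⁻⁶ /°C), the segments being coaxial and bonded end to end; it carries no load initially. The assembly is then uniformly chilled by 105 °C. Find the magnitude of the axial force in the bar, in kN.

P ≈ 75.7 kN (tensile)

If the supports were absent, the total length change would be Σ αᵢΔT Lᵢ = 1.2×10⁻⁶×105×875 + 10.9×10⁻⁶×105×400 = 0.5681 mm.
The walls prevent any net length change, so an axial force P (same in every segment) develops. Compatibility: P · Σ Lᵢ/(AᵢEᵢ) = δ_free.
The series flexibility is Σ Lᵢ/(AᵢEᵢ) = 875/(1225×145×10³) + 400/(1375×113×10³) = 7.501×10⁻⁶ mm/N.
P = 0.5681 / 7.501×10⁻⁶ = 75730 N = 75.73 kN, tensile.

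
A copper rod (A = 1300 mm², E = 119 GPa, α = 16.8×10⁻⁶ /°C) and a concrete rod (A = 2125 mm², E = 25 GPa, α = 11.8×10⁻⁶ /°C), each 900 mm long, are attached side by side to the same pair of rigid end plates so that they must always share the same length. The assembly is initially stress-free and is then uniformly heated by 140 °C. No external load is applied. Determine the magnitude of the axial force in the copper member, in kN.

P ≈ 27.7 kN (compressive in the copper)

Equilibrium of a rigid end plate with no external load gives equal and opposite internal forces ±P in the two members. Since α_{copper} > α_{concrete}, heating drives the copper into compression and the concrete into tension.
Compatibility of the two members (thermal + elastic change equal): (α₁ − α₂)ΔT = P·[1/(A₁E₁) + 1/(A₂E₂)].
|α₁ − α₂|·ΔT = 5×10⁻⁶ × 140 = 0.0007.
1/(A₁E₁) + 1/(A₂E₂) = 1/(1300×119×10³) + 1/(2125×25×10³) = 2.529×10⁻⁸ N⁻¹.
P = 0.0007 / 2.529×10⁻⁸ = 27680 N = 27.68 kN.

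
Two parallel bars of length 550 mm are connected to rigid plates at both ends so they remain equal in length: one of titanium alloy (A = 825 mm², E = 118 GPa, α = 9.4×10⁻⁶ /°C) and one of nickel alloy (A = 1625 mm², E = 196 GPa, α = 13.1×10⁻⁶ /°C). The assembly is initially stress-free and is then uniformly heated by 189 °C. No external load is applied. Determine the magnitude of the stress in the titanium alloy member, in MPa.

Both members must finish at the same length. With the larger α, the nickel alloy tends to over-expand; the plates restrain it, putting the nickel alloy in compression and the titanium alloy in tension. With no external load the two internal forces are equal and opposite, magnitude P.
Setting the final lengths equal and cancelling L: (α₁ − α₂)ΔT = P/(A₁E₁) + P/(A₂E₂).
|α₁ − α₂|·ΔT = 3.7×10⁻⁶ × 189 = 0.0006993.
1/(A₁E₁) + 1/(A₂E₂) = 1/(825×118×10³) + 1/(1625×196×10³) = 1.341×10⁻⁸ N⁻¹.
So P = 0.0006993 / 1.341×10⁻⁸ = 52.14 kN.
σ_{titanium alloy} = P/A₁ = 52140/825 = 63.2 MPa, tensile.

σ ≈ 63.2 MPa (tensile)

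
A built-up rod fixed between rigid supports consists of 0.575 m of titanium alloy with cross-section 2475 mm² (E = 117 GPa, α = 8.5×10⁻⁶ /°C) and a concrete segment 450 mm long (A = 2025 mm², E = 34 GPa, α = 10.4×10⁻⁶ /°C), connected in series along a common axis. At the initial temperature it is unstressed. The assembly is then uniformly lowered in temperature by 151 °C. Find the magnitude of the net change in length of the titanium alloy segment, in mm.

If the supports were absent, the total length change would be Σ αᵢΔT Lᵢ = 8.5×10⁻⁶×151×575 + 10.4×10⁻⁶×151×450 = 1.445 mm.
Since the ends are fixed, an axial force P builds up, equal in every segment, with P · Σ Lᵢ/(AᵢEᵢ) = δ_free.
The series flexibility is Σ Lᵢ/(AᵢEᵢ) = 575/(2475×117×10³) + 450/(2025×34×10³) = 8.522×10⁻⁶ mm/N.
Hence P = δ_free / Σ(L/AE) = 1.445/8.522×10⁻⁶ = 169.5 kN (tensile).
For the titanium alloy segment, free thermal change = 8.5×10⁻⁶×151×575 = 0.738 mm and elastic change from P = 169500×575/(2475×117×10³) = 0.3366 mm; these oppose, so the net change is 0.401 mm (segment shortens).

|ΔL| ≈ 0.401 mm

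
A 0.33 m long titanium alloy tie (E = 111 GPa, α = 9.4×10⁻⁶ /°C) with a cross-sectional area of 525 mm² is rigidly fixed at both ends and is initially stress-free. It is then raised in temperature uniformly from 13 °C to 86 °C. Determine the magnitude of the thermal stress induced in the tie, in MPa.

σ ≈ 76.2 MPa (compressive)

The supports are rigid, so the total axial strain is zero. The restrained thermal strain is ε = αΔT = 9.4×10⁻⁶ × 73 = 686.2×10⁻⁶.
σ = EαΔT = 111×10³ × 9.4×10⁻⁶ × 73 = 76.17 MPa (compressive; the tie is trying to expand).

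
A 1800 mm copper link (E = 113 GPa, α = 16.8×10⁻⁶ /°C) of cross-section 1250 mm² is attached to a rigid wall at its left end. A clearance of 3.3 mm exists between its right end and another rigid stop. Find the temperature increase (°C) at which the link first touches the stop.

ΔT ≈ 109 °C

Contact occurs when the free expansion equals the gap: αΔT L = 3.3 mm.
So ΔT = g/(αL) = 3.3/(16.8×10⁻⁶ × 1800) = 109.1 °C.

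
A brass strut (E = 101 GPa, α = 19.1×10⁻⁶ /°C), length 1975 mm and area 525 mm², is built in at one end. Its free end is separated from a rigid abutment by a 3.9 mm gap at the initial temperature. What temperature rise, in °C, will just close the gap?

Contact occurs when the free expansion equals the gap: αΔT L = 3.9 mm.
ΔT = 3.9 / (19.1×10⁻⁶ × 1975) = 103.4 °C.

ΔT ≈ 103 °C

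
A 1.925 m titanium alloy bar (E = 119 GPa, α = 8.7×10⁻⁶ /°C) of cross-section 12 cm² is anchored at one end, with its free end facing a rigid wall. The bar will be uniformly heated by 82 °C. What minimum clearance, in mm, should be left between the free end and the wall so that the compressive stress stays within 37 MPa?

With no wall the bar would lengthen by αΔT L = 8.7×10⁻⁶ × 82 × 1925 = 1.373 mm.
At the allowable stress the elastic shortening the wall may impose is σL/E = 37 × 1925 / (119×10³) = 0.5985 mm.
So the gap has to take up the difference, g_min = δ_free − σL/E = 1.373 − 0.5985 = 0.7748 mm.

g ≈ 0.775 mm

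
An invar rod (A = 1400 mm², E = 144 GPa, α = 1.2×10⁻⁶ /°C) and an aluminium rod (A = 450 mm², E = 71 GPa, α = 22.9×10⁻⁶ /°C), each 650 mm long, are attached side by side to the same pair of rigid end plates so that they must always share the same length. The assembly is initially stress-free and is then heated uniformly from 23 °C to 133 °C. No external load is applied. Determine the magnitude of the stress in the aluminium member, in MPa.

Equilibrium of a rigid end plate with no external load gives equal and opposite internal forces ±P in the two members. Since α_{aluminium} > α_{invar}, heating drives the aluminium into compression and the invar into tension.
Setting the final lengths equal and cancelling L: (α₁ − α₂)ΔT = P/(A₁E₁) + P/(A₂E₂).
|α₁ − α₂|·ΔT = 21.7×10⁻⁶ × 110 = 0.002387.
1/(A₁E₁) + 1/(A₂E₂) = 1/(1400×144×10³) + 1/(450×71×10³) = 3.626×10⁻⁸ N⁻¹.
P = 0.002387 / 3.626×10⁻⁸ = 65830 N = 65.83 kN.
σ_{aluminium} = P/A₂ = 65830/450 = 146.3 MPa, compressive.

σ ≈ 146 MPa (compressive)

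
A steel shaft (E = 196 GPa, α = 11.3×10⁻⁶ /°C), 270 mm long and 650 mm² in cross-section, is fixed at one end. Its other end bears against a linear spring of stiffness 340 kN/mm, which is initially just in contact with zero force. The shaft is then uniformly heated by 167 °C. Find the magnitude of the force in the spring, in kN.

P ≈ 101 kN

Free thermal expansion: δ_free = αΔT L = 11.3×10⁻⁶ × 167 × 270 = 0.5095 mm.
With a force P in the spring, the elastic change of the shaft is PL/(AE) and that of the spring is P/k; compatibility requires their sum to equal δ_free.
So P = δ_free / [L/(AE) + 1/k] = 0.5095 / [ 270/(650×196×10³) + 1/(340×10³) ].
P = 0.5095 / 5.06×10⁻⁶ = 100700 N.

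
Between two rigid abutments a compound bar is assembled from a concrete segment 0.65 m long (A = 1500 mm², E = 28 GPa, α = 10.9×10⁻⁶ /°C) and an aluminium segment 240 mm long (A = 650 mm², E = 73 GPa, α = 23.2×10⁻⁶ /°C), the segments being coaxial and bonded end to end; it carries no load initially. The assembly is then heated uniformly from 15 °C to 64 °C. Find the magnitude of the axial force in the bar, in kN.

P ≈ 30.2 kN (compressive)

Free thermal expansion of the whole bar: Σ αᵢΔT Lᵢ = 10.9×10⁻⁶×49×650 + 23.2×10⁻⁶×49×240 = 0.62 mm.
Since the ends are fixed, an axial force P builds up, equal in every segment, with P · Σ Lᵢ/(AᵢEᵢ) = δ_free.
Σ Lᵢ/(AᵢEᵢ) = 650/(1500×28×10³) + 240/(650×73×10³) = 2.053×10⁻⁵ mm/N.
P = 0.62 / 2.053×10⁻⁵ = 30190 N = 30.19 kN, compressive.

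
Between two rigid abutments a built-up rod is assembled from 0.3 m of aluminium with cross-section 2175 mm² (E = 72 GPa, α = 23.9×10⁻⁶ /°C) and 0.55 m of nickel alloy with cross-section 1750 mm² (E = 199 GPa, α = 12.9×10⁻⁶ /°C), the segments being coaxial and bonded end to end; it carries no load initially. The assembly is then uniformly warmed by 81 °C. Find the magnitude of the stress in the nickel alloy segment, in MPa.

With the walls removed the bar would change length by δ_free = Σ αᵢΔT Lᵢ = 23.9×10⁻⁶×81×300 + 12.9×10⁻⁶×81×550 = 1.155 mm.
The rigid supports impose zero overall length change; the single axial force P common to all segments must satisfy P Σ Lᵢ/(AᵢEᵢ) = δ_free.
The series flexibility is Σ Lᵢ/(AᵢEᵢ) = 300/(2175×72×10³) + 550/(1750×199×10³) = 3.495×10⁻⁶ mm/N.
So P = 1.155 / 3.495×10⁻⁶ = 330.6 kN, compressive.
σ_{nickel alloy} = P / A = 330600 / 1750 = 188.9 MPa.

σ ≈ 189 MPa (compressive)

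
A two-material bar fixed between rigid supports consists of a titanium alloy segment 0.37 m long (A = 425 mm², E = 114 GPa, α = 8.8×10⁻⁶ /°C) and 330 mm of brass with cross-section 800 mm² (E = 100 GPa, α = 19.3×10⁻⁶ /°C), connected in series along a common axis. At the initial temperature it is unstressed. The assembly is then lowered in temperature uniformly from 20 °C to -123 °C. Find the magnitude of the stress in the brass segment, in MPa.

With the walls removed the bar would change length by δ_free = Σ αᵢΔT Lᵢ = 8.8×10⁻⁶×143×370 + 19.3×10⁻⁶×143×330 = 1.376 mm.
Since the ends are fixed, an axial force P builds up, equal in every segment, with P · Σ Lᵢ/(AᵢEᵢ) = δ_free.
Σ Lᵢ/(AᵢEᵢ) = 370/(425×114×10³) + 330/(800×100×10³) = 1.176×10⁻⁵ mm/N.
Hence P = δ_free / Σ(L/AE) = 1.376/1.176×10⁻⁵ = 117 kN (tensile).
σ_{brass} = P / A = 117000 / 800 = 146.3 MPa.

σ ≈ 146 MPa (tensile)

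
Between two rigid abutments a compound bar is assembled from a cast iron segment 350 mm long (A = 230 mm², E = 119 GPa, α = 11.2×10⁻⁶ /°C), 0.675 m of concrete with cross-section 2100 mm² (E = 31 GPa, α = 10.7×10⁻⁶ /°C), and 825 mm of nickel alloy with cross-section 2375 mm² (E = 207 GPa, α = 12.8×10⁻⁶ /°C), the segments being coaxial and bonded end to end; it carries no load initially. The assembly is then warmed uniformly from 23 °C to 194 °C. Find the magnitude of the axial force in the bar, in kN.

If the supports were absent, the total length change would be Σ αᵢΔT Lᵢ = 11.2×10⁻⁶×171×350 + 10.7×10⁻⁶×171×675 + 12.8×10⁻⁶×171×825 = 3.711 mm.
Since the ends are fixed, an axial force P builds up, equal in every segment, with P · Σ Lᵢ/(AᵢEᵢ) = δ_free.
Σ Lᵢ/(AᵢEᵢ) = 350/(230×119×10³) + 675/(2100×31×10³) + 825/(2375×207×10³) = 2.483×10⁻⁵ mm/N.
P = 3.711 / 2.483×10⁻⁵ = 149400 N = 149.4 kN, compressive.

P ≈ 149 kN (compressive)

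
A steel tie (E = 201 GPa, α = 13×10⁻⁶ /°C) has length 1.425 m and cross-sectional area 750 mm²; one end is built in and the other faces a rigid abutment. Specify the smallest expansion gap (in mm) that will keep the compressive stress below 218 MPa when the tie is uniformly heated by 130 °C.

g ≈ 0.863 mm

With no wall the tie would lengthen by αΔT L = 13×10⁻⁶ × 130 × 1425 = 2.408 mm.
A stress of 218 MPa corresponds to the wall pushing the tie back by σL/E = 218×1425/(201×10³) = 1.546 mm.
The gap must absorb the remainder: g_min = 2.408 − 1.546 = 0.8627 mm.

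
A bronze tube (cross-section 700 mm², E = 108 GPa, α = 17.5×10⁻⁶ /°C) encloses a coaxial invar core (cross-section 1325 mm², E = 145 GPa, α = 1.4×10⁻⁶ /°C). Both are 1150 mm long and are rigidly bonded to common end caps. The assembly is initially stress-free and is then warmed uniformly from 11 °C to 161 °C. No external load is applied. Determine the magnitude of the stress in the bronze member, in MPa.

σ ≈ 187 MPa (compressive)

Equilibrium of a rigid end plate with no external load gives equal and opposite internal forces ±P in the two members. Since α_{bronze} > α_{invar}, heating drives the bronze into compression and the invar into tension.
Compatibility of the two members (thermal + elastic change equal): (α₁ − α₂)ΔT = P·[1/(A₁E₁) + 1/(A₂E₂)].
|α₁ − α₂|·ΔT = 16.1×10⁻⁶ × 150 = 0.002415.
1/(A₁E₁) + 1/(A₂E₂) = 1/(700×108×10³) + 1/(1325×145×10³) = 1.843×10⁻⁸ N⁻¹.
P = 0.002415 / 1.843×10⁻⁸ = 131000 N = 131 kN.
σ_{bronze} = P/A₁ = 131000/700 = 187.2 MPa, compressive.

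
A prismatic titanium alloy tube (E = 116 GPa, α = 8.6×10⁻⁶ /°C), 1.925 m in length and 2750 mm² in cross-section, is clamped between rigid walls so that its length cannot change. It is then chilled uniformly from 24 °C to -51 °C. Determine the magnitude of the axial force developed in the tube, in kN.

With zero net strain, σ = E·αΔT = 116 GPa × 8.6×10⁻⁶ × 75 = 74.82 MPa.
P = AEαΔT = 2750 × 116×10³ × 8.6×10⁻⁶ × 75 = 205.8 kN (tensile).

P ≈ 206 kN (tensile)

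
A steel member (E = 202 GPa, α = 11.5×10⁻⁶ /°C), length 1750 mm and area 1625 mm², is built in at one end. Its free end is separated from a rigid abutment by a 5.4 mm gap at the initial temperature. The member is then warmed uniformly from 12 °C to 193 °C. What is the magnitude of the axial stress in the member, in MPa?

Unrestrained expansion: δ_free = αΔT L = 11.5×10⁻⁶ × 181 × 1750 = 3.643 mm.
This is smaller than the 5.4 mm clearance, so the member expands freely without reaching the stop — the stress is zero.

σ ≈ 0 MPa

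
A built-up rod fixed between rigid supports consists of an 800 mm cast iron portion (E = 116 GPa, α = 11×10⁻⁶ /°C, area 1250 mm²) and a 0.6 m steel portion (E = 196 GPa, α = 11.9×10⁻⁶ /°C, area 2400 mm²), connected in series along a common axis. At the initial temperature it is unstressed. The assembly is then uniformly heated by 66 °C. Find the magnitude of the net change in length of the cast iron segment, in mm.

With the walls removed the bar would change length by δ_free = Σ αᵢΔT Lᵢ = 11×10⁻⁶×66×800 + 11.9×10⁻⁶×66×600 = 1.052 mm.
Since the ends are fixed, an axial force P builds up, equal in every segment, with P · Σ Lᵢ/(AᵢEᵢ) = δ_free.
The series flexibility is Σ Lᵢ/(AᵢEᵢ) = 800/(1250×116×10³) + 600/(2400×196×10³) = 6.793×10⁻⁶ mm/N.
P = 1.052 / 6.793×10⁻⁶ = 154900 N = 154.9 kN, compressive.
For the cast iron segment, free thermal change = 11×10⁻⁶×66×800 = 0.5808 mm and elastic change from P = 154900×800/(1250×116×10³) = 0.8545 mm; these oppose, so the net change is 0.274 mm (segment shortens).

|ΔL| ≈ 0.274 mm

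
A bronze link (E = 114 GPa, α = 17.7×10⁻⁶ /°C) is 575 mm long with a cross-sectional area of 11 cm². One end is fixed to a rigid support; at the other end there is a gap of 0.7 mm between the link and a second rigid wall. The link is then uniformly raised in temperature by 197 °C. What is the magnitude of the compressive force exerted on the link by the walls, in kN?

P ≈ 285 kN

Unrestrained expansion: δ_free = αΔT L = 17.7×10⁻⁶ × 197 × 575 = 2.005 mm.
After closing the 0.7 mm clearance, 2.005 − 0.7 = 1.305 mm of expansion remains to be suppressed by the wall.
Compatibility: PL/(AE) = 1.305 mm, so σ = P/A = E × (1.305/575) = 258.7 MPa.
Force on the wall = σA = 258.7 × 1100 mm² = 284.6 kN.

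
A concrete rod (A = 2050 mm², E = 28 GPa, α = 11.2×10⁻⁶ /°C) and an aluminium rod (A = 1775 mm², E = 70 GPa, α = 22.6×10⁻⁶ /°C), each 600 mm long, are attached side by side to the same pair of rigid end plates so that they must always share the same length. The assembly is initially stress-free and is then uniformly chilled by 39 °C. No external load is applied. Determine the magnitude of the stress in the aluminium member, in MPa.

σ ≈ 9.83 MPa (tensile)

Equilibrium of a rigid end plate with no external load gives equal and opposite internal forces ±P in the two members. Since α_{aluminium} > α_{concrete}, cooling drives the aluminium into tension and the concrete into compression.
Setting the final lengths equal and cancelling L: (α₁ − α₂)ΔT = P/(A₁E₁) + P/(A₂E₂).
|α₁ − α₂|·ΔT = 11.4×10⁻⁶ × 39 = 0.0004446.
1/(A₁E₁) + 1/(A₂E₂) = 1/(2050×28×10³) + 1/(1775×70×10³) = 2.547×10⁻⁸ N⁻¹.
P = 0.0004446 / 2.547×10⁻⁸ = 17460 N = 17.46 kN.
σ_{aluminium} = P/A₂ = 17460/1775 = 9.834 MPa, tensile.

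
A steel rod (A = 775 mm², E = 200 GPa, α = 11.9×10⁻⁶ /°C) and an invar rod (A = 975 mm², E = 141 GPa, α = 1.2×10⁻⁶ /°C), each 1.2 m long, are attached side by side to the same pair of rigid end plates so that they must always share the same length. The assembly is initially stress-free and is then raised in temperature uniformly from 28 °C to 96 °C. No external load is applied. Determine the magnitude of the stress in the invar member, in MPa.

σ ≈ 54.4 MPa (tensile)

Equilibrium of a rigid end plate with no external load gives equal and opposite internal forces ±P in the two members. Since α_{steel} > α_{invar}, heating drives the steel into compression and the invar into tension.
Compatibility of the two members (thermal + elastic change equal): (α₁ − α₂)ΔT = P·[1/(A₁E₁) + 1/(A₂E₂)].
|α₁ − α₂|·ΔT = 10.7×10⁻⁶ × 68 = 0.0007276.
1/(A₁E₁) + 1/(A₂E₂) = 1/(775×200×10³) + 1/(975×141×10³) = 1.373×10⁻⁸ N⁻¹.
P = 0.0007276 / 1.373×10⁻⁸ = 53010 N = 53.01 kN.
σ_{invar} = P/A₂ = 53010/975 = 54.37 MPa, tensile.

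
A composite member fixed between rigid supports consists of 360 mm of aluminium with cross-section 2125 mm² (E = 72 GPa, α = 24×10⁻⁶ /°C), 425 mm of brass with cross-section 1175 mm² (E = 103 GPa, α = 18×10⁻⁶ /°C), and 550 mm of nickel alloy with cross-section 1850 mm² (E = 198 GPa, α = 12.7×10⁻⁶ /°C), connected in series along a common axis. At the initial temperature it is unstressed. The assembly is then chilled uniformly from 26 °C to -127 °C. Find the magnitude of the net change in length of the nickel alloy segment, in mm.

|ΔL| ≈ 0.343 mm

Free thermal contraction of the whole bar: Σ αᵢΔT Lᵢ = 24×10⁻⁶×153×360 + 18×10⁻⁶×153×425 + 12.7×10⁻⁶×153×550 = 3.561 mm.
Since the ends are fixed, an axial force P builds up, equal in every segment, with P · Σ Lᵢ/(AᵢEᵢ) = δ_free.
The series flexibility is Σ Lᵢ/(AᵢEᵢ) = 360/(2125×72×10³) + 425/(1175×103×10³) + 550/(1850×198×10³) = 7.366×10⁻⁶ mm/N.
So P = 3.561 / 7.366×10⁻⁶ = 483.4 kN, tensile.
For the nickel alloy segment, free thermal change = 12.7×10⁻⁶×153×550 = 1.069 mm and elastic change from P = 483400×550/(1850×198×10³) = 0.7259 mm; these oppose, so the net change is 0.343 mm (segment shortens).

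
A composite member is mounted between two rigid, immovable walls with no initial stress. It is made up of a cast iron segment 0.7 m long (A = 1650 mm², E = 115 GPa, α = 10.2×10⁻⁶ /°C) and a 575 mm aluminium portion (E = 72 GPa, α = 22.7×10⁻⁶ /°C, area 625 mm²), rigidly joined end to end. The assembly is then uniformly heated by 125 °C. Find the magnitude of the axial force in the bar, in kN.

P ≈ 153 kN (compressive)

Free thermal expansion of the whole bar: Σ αᵢΔT Lᵢ = 10.2×10⁻⁶×125×700 + 22.7×10⁻⁶×125×575 = 2.524 mm.
The walls prevent any net length change, so an axial force P (same in every segment) develops. Compatibility: P · Σ Lᵢ/(AᵢEᵢ) = δ_free.
The series flexibility is Σ Lᵢ/(AᵢEᵢ) = 700/(1650×115×10³) + 575/(625×72×10³) = 1.647×10⁻⁵ mm/N.
So P = 2.524 / 1.647×10⁻⁵ = 153.3 kN, compressive.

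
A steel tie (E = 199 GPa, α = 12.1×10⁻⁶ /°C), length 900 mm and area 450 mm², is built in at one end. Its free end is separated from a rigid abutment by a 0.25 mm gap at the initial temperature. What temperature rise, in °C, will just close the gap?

ΔT ≈ 23 °C

The gap closes when αΔT L = 0.25 mm, since the tie is still unstressed at that instant.
So ΔT = g/(αL) = 0.25/(12.1×10⁻⁶ × 900) = 22.96 °C.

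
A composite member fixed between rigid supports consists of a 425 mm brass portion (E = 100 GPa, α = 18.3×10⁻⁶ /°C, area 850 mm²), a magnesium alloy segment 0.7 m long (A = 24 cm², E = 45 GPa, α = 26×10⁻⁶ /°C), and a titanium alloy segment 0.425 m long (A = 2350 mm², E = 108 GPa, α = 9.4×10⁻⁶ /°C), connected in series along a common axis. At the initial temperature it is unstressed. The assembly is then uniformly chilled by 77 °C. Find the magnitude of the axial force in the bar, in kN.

If the supports were absent, the total length change would be Σ αᵢΔT Lᵢ = 18.3×10⁻⁶×77×425 + 26×10⁻⁶×77×700 + 9.4×10⁻⁶×77×425 = 2.308 mm.
Since the ends are fixed, an axial force P builds up, equal in every segment, with P · Σ Lᵢ/(AᵢEᵢ) = δ_free.
Σ Lᵢ/(AᵢEᵢ) = 425/(850×100×10³) + 700/(2400×45×10³) + 425/(2350×108×10³) = 1.316×10⁻⁵ mm/N.
Hence P = δ_free / Σ(L/AE) = 2.308/1.316×10⁻⁵ = 175.4 kN (tensile).

P ≈ 175 kN (tensile)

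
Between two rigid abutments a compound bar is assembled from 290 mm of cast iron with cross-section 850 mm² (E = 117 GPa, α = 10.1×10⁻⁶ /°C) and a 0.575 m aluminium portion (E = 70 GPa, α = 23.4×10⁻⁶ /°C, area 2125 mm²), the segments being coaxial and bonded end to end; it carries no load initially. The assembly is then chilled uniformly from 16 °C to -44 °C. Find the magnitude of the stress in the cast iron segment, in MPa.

If the supports were absent, the total length change would be Σ αᵢΔT Lᵢ = 10.1×10⁻⁶×60×290 + 23.4×10⁻⁶×60×575 = 0.983 mm.
The walls prevent any net length change, so an axial force P (same in every segment) develops. Compatibility: P · Σ Lᵢ/(AᵢEᵢ) = δ_free.
Σ Lᵢ/(AᵢEᵢ) = 290/(850×117×10³) + 575/(2125×70×10³) = 6.782×10⁻⁶ mm/N.
P = 0.983 / 6.782×10⁻⁶ = 145000 N = 145 kN, tensile.
σ_{cast iron} = P / A = 145000 / 850 = 170.5 MPa.

σ ≈ 171 MPa (tensile)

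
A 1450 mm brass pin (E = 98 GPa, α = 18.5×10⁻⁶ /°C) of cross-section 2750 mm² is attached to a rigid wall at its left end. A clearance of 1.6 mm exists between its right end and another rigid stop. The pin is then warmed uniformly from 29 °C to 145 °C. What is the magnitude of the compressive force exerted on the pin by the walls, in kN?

P ≈ 281 kN

Free thermal elongation = αΔT L = 18.5×10⁻⁶ × 116 × 1450 = 3.112 mm.
After closing the 1.6 mm clearance, 3.112 − 1.6 = 1.512 mm of expansion remains to be suppressed by the wall.
Compatibility: PL/(AE) = 1.512 mm, so σ = P/A = E × (1.512/1450) = 102.2 MPa.
Force on the wall = σA = 102.2 × 2750 mm² = 281 kN.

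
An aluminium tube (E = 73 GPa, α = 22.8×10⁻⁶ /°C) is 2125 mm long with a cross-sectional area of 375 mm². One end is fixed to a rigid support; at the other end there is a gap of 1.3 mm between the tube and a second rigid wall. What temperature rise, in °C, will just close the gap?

Contact occurs when the free expansion equals the gap: αΔT L = 1.3 mm.
So ΔT = g/(αL) = 1.3/(22.8×10⁻⁶ × 2125) = 26.83 °C.

ΔT ≈ 26.8 °C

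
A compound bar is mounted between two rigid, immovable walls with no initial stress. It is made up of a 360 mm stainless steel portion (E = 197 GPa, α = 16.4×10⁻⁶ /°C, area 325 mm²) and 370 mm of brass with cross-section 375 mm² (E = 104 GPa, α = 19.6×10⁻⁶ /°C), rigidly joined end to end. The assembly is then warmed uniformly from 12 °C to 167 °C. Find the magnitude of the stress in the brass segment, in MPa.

Free thermal expansion of the whole bar: Σ αᵢΔT Lᵢ = 16.4×10⁻⁶×155×360 + 19.6×10⁻⁶×155×370 = 2.039 mm.
Since the ends are fixed, an axial force P builds up, equal in every segment, with P · Σ Lᵢ/(AᵢEᵢ) = δ_free.
The series flexibility is Σ Lᵢ/(AᵢEᵢ) = 360/(325×197×10³) + 370/(375×104×10³) = 1.511×10⁻⁵ mm/N.
So P = 2.039 / 1.511×10⁻⁵ = 135 kN, compressive.
σ_{brass} = P / A = 135000 / 375 = 359.9 MPa.

σ ≈ 360 MPa (compressive)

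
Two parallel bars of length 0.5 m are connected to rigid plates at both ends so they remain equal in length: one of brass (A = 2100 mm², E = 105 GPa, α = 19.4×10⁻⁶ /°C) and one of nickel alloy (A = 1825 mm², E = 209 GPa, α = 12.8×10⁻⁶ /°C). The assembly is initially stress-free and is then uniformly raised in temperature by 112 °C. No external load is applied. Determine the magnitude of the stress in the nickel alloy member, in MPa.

σ ≈ 56.6 MPa (tensile)

Both members must finish at the same length. With the larger α, the brass tends to over-expand; the plates restrain it, putting the brass in compression and the nickel alloy in tension. With no external load the two internal forces are equal and opposite, magnitude P.
Compatibility of the two members (thermal + elastic change equal): (α₁ − α₂)ΔT = P·[1/(A₁E₁) + 1/(A₂E₂)].
|α₁ − α₂|·ΔT = 6.6×10⁻⁶ × 112 = 0.0007392.
1/(A₁E₁) + 1/(A₂E₂) = 1/(2100×105×10³) + 1/(1825×209×10³) = 7.157×10⁻⁹ N⁻¹.
P = 0.0007392 / 7.157×10⁻⁹ = 103300 N = 103.3 kN.
σ_{nickel alloy} = P/A₂ = 103300/1825 = 56.59 MPa, tensile.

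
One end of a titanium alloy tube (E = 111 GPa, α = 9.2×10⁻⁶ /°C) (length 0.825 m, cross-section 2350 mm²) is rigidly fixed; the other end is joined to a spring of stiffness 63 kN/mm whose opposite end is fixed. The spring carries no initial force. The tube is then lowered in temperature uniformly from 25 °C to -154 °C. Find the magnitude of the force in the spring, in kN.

P ≈ 71.4 kN

Free thermal contraction: δ_free = αΔT L = 9.2×10⁻⁶ × 179 × 825 = 1.359 mm.
With a force P in the spring, the elastic change of the tube is PL/(AE) and that of the spring is P/k; compatibility requires their sum to equal δ_free.
So P = δ_free / [L/(AE) + 1/k] = 1.359 / [ 825/(2350×111×10³) + 1/(63×10³) ].
P = 1.359 / 1.904×10⁻⁵ = 71370 N.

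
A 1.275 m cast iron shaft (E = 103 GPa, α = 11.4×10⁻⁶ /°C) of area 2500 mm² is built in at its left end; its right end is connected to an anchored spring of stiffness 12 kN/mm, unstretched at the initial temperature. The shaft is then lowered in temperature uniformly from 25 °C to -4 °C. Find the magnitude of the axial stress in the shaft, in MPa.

If the spring were absent the shaft would shorten by αΔT L = 11.4×10⁻⁶ × 29 × 1275 = 0.4215 mm.
With a force P in the spring, the elastic change of the shaft is PL/(AE) and that of the spring is P/k; compatibility requires their sum to equal δ_free.
P [ L/(AE) + 1/k ] = δ_free → P [ 1275/(2500×103×10³) + 1/(12×10³) ] = 0.4215.
P = 0.4215 / 8.828×10⁻⁵ = 4774 N.
σ = P/A = 4774/2500 = 1.91 MPa.

σ ≈ 1.91 MPa (tensile)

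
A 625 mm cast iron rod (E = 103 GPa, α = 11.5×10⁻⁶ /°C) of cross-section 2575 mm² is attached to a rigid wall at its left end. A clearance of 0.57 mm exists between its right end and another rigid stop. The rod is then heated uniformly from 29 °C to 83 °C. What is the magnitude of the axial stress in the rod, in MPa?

σ ≈ 0 MPa

If the wall were absent the rod would grow by αΔT L = 11.5×10⁻⁶ × 54 × 625 = 0.3881 mm.
This is smaller than the 0.57 mm clearance, so the rod expands freely without reaching the stop — the stress is zero.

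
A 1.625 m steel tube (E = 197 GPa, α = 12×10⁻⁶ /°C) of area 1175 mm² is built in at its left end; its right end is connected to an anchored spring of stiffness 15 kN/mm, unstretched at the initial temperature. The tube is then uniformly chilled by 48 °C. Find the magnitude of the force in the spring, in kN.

The unrestrained thermal change is αΔT L = 12×10⁻⁶ × 48 × 1625 = 0.936 mm.
Let P be the tensile force in the spring. The tube extends elastically by PL/(AE) and the spring stretches by P/k; together these equal δ_free.
So P = δ_free / [L/(AE) + 1/k] = 0.936 / [ 1625/(1175×197×10³) + 1/(15×10³) ].
P = 0.936 / 7.369×10⁻⁵ = 12700 N.

P ≈ 12.7 kN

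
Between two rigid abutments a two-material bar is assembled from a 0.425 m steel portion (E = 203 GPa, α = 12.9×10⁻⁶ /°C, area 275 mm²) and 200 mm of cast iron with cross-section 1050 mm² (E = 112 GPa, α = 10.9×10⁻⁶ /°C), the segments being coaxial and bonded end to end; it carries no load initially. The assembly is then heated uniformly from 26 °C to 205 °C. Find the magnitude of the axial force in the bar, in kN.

P ≈ 147 kN (compressive)

With the walls removed the bar would change length by δ_free = Σ αᵢΔT Lᵢ = 12.9×10⁻⁶×179×425 + 10.9×10⁻⁶×179×200 = 1.372 mm.
Since the ends are fixed, an axial force P builds up, equal in every segment, with P · Σ Lᵢ/(AᵢEᵢ) = δ_free.
Σ Lᵢ/(AᵢEᵢ) = 425/(275×203×10³) + 200/(1050×112×10³) = 9.314×10⁻⁶ mm/N.
So P = 1.372 / 9.314×10⁻⁶ = 147.3 kN, compressive.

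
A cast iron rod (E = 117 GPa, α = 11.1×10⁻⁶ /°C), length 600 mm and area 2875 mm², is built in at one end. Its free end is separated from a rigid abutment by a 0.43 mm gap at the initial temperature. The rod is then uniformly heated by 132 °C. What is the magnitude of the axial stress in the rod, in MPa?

Unrestrained expansion: δ_free = αΔT L = 11.1×10⁻⁶ × 132 × 600 = 0.8791 mm.
This exceeds the 0.43 mm gap, so the wall pushes back. The portion of expansion that must be recovered elastically is δ_free − gap = 0.8791 − 0.43 = 0.4491 mm.
Compatibility: PL/(AE) = 0.4491 mm, so σ = P/A = E × (0.4491/600) = 87.58 MPa.

σ ≈ 87.6 MPa (compressive)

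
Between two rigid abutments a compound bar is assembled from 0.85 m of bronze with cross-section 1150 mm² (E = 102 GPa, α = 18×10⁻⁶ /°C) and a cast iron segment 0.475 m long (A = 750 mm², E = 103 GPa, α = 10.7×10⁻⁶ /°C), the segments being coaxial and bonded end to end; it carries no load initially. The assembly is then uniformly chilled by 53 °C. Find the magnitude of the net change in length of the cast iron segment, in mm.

|ΔL| ≈ 0.227 mm

If the supports were absent, the total length change would be Σ αᵢΔT Lᵢ = 18×10⁻⁶×53×850 + 10.7×10⁻⁶×53×475 = 1.08 mm.
The rigid supports impose zero overall length change; the single axial force P common to all segments must satisfy P Σ Lᵢ/(AᵢEᵢ) = δ_free.
Σ Lᵢ/(AᵢEᵢ) = 850/(1150×102×10³) + 475/(750×103×10³) = 1.34×10⁻⁵ mm/N.
P = 1.08 / 1.34×10⁻⁵ = 80650 N = 80.65 kN, tensile.
For the cast iron segment, free thermal change = 10.7×10⁻⁶×53×475 = 0.2694 mm and elastic change from P = 80650×475/(750×103×10³) = 0.4959 mm; these oppose, so the net change is 0.227 mm (segment lengthens).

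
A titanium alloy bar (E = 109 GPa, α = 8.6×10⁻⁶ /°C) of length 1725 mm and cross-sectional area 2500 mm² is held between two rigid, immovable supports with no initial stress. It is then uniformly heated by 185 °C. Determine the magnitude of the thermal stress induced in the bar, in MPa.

With length fixed, the mechanical strain must cancel the thermal strain αΔT = 8.6×10⁻⁶ × 185 = 1591×10⁻⁶.
σ = EαΔT = 109×10³ × 8.6×10⁻⁶ × 185 = 173.4 MPa (compressive; the bar is trying to expand).

σ ≈ 173 MPa (compressive)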